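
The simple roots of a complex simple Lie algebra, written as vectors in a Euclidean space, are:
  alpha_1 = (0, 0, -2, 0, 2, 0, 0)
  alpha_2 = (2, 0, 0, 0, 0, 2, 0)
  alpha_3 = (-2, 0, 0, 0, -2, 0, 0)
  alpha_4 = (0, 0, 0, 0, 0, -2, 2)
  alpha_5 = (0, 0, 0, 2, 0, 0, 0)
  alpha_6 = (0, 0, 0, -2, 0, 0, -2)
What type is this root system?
Compute the Cartan integers a_ij = 2(alpha_i, alpha_j)/(alpha_j, alpha_j); the resulting 6x6 Cartan matrix is
[[2, 0, -1, 0, 0, 0], [0, 2, -1, -1, 0, 0], [-1, -1, 2, 0, 0, 0], [0, -1, 0, 2, 0, -1], [0, 0, 0, 0, 2, -1], [0, 0, 0, -1, -2, 2]].
The roots have two lengths (squared-length ratio 2:1); the short ones are alpha_{5}. The associated Dynkin diagram is a chain of 6 nodes with a double edge at one end; the terminal node there is the unique short simple root (B_6), so the type is B_6 (the algebra so(13)).

B_6 (so(13))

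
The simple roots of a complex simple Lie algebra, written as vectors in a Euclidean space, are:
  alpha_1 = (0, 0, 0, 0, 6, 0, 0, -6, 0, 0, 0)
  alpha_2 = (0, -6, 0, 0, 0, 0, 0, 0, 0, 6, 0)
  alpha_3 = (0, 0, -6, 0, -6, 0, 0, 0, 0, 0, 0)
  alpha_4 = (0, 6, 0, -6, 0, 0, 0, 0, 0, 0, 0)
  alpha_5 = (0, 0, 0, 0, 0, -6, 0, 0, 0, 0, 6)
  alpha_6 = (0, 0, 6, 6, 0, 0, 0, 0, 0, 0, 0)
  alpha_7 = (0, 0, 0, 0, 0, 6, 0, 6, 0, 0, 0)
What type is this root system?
Compute the Cartan integers a_ij = 2(alpha_i, alpha_j)/(alpha_j, alpha_j); the resulting 7x7 Cartan matrix is
[[2, 0, -1, 0, 0, 0, -1], [0, 2, 0, -1, 0, 0, 0], [-1, 0, 2, 0, 0, -1, 0], [0, -1, 0, 2, 0, -1, 0], [0, 0, 0, 0, 2, 0, -1], [0, 0, -1, -1, 0, 2, 0], [-1, 0, 0, 0, -1, 0, 2]].
All simple roots have the same length, so the diagram is simply laced. The associated Dynkin diagram is a chain of 7 nodes with single edges (A_7), so the type is A_7 (the algebra sl(8)).

A_7 (sl(8))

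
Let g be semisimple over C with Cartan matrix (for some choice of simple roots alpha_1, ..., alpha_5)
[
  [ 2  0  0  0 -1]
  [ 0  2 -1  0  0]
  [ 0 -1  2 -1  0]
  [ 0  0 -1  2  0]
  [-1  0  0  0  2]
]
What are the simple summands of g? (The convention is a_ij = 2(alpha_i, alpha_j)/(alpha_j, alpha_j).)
The diagram associated to this matrix has two connected components: the simple roots {alpha_1, alpha_5} form a chain of 2 nodes with single edges (A_2), and {alpha_2, alpha_3, alpha_4} form a chain of 3 nodes with single edges (A_3). A semisimple Lie algebra decomposes uniquely as the direct sum of simple ideals, one per connected component of its Dynkin diagram, so g ≅ A_2 ⊕ A_3 (dimension 8 + 15 = 23).

A_2 (sl(3)) ⊕ A_3 (sl(4))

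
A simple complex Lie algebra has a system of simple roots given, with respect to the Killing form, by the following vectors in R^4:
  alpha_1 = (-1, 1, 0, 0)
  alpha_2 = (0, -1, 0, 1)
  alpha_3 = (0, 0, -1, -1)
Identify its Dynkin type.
A_3 (sl(4))

Compute the Cartan integers a_ij = 2(alpha_i, alpha_j)/(alpha_j, alpha_j); the resulting 3x3 Cartan matrix is
[[2, -1, 0], [-1, 2, -1], [0, -1, 2]].
All simple roots have the same length, so the diagram is simply laced. The associated Dynkin diagram is a chain of 3 nodes with single edges (A_3), so the type is A_3 (the algebra sl(4)).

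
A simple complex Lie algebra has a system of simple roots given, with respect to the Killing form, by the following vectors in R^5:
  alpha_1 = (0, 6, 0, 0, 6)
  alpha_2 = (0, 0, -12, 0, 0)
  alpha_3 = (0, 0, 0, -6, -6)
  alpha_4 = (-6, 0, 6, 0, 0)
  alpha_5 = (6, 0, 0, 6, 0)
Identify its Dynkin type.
C_5

Compute the Cartan integers a_ij = 2(alpha_i, alpha_j)/(alpha_j, alpha_j); the resulting 5x5 Cartan matrix is
[[2, 0, -1, 0, 0], [0, 2, 0, -2, 0], [-1, 0, 2, 0, -1], [0, -1, 0, 2, -1], [0, 0, -1, -1, 2]].
The roots have two lengths (squared-length ratio 2:1); the short ones are alpha_{1,3,4,5}. The associated Dynkin diagram is a chain of 5 nodes with a double edge at one end; the terminal node there is the unique long simple root (C_5), so the type is C_5 (the algebra sp(10)).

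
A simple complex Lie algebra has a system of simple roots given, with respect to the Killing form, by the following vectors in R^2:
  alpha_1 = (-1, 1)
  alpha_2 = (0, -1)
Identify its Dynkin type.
Compute the Cartan integers a_ij = 2(alpha_i, alpha_j)/(alpha_j, alpha_j); the resulting 2x2 Cartan matrix is
[[2, -2], [-1, 2]].
The roots have two lengths (squared-length ratio 2:1); the short ones are alpha_{2}. The associated Dynkin diagram is a chain of 2 nodes with a double edge at one end; the terminal node there is the unique short simple root (B_2), so the type is B_2 (the algebra so(5)).

B_2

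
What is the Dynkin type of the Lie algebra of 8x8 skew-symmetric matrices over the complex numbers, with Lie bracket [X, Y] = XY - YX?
D_4 (so(8))

This is so(8) with 8 even, which has dimension 8(8-1)/2 = 28 and rank 8/2 = 4. In the classification of classical Lie algebras, the orthogonal algebra so(2n) in an even number of variables has type D_n; here n = 4, so the Dynkin diagram is a chain of 2 nodes with a fork of two nodes at one end (D_4). Hence the type is D_4.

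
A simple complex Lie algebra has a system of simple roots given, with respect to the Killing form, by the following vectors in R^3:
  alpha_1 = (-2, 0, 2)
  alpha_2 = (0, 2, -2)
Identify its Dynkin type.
A2

Compute the Cartan integers a_ij = 2(alpha_i, alpha_j)/(alpha_j, alpha_j); the resulting 2x2 Cartan matrix is
[[2, -1], [-1, 2]].
All simple roots have the same length, so the diagram is simply laced. The associated Dynkin diagram is a chain of 2 nodes with single edges (A_2), so the type is A_2 (the algebra sl(3)).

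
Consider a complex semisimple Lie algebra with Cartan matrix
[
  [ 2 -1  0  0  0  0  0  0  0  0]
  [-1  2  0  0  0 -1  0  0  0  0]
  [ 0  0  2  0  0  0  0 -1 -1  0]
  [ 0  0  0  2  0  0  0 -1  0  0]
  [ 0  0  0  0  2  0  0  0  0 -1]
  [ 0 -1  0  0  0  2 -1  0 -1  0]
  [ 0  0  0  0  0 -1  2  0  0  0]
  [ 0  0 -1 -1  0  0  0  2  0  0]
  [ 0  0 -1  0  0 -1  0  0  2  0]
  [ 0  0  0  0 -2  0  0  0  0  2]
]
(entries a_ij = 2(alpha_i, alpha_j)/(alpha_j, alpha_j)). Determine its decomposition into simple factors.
B_2 ⊕ E_8

The diagram associated to this matrix has two connected components: the simple roots {alpha_5, alpha_10} form a chain of 2 nodes with a double edge at one end; the terminal node there is the unique short simple root (B_2), and {alpha_1, alpha_2, alpha_3, alpha_4, alpha_6, alpha_7, alpha_8, alpha_9} form a chain of 7 nodes with one extra node attached to the third node from one end (E_8). A semisimple Lie algebra decomposes uniquely as the direct sum of simple ideals, one per connected component of its Dynkin diagram, so g ≅ B_2 ⊕ E_8 (dimension 10 + 248 = 258).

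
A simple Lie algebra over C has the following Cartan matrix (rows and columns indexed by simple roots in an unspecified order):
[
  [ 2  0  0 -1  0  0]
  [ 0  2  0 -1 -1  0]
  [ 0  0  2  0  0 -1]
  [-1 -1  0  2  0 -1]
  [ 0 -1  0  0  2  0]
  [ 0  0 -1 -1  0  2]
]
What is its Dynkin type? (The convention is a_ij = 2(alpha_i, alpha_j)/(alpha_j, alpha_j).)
E_6

The matrix has rank 6 with 2's on the diagonal. Reading the off-diagonal entries as Dynkin edges (a single edge where a_ij = a_ji = -1; a double or triple edge where a_ij * a_ji = 2 or 3), the diagram is a chain of 5 nodes with one extra node attached to the third node from one end (E_6). One simple-root ordering that puts it in standard form is (alpha_5, alpha_1, alpha_2, alpha_4, alpha_6, alpha_3). So the algebra is type E_6.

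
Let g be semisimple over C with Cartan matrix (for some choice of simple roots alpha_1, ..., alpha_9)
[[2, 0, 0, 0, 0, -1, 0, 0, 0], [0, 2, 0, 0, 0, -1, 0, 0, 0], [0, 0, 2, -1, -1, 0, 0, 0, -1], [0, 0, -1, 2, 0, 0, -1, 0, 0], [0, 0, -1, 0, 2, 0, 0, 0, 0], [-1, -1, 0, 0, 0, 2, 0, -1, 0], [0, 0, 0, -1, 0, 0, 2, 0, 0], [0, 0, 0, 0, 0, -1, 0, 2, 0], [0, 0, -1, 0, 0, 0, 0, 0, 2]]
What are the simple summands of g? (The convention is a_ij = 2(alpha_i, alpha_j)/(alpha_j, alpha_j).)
The diagram associated to this matrix has two connected components: the simple roots {alpha_1, alpha_2, alpha_6, alpha_8} form a chain of 2 nodes with a fork of two nodes at one end (D_4), and {alpha_3, alpha_4, alpha_5, alpha_7, alpha_9} form a chain of 3 nodes with a fork of two nodes at one end (D_5). A semisimple Lie algebra decomposes uniquely as the direct sum of simple ideals, one per connected component of its Dynkin diagram, so g ≅ D_4 ⊕ D_5 (dimension 28 + 45 = 73).

D_4 (so(8)) + D_5 (so(10))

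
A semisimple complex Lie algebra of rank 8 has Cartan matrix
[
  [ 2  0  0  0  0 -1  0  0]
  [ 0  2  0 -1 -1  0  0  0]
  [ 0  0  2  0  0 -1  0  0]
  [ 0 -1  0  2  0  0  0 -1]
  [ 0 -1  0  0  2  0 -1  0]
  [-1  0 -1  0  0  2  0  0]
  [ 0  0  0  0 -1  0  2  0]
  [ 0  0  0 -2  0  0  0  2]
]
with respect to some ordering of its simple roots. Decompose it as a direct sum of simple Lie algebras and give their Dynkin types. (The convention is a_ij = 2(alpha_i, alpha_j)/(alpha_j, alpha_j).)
The diagram associated to this matrix has two connected components: the simple roots {alpha_1, alpha_3, alpha_6} form a chain of 3 nodes with single edges (A_3), and {alpha_2, alpha_4, alpha_5, alpha_7, alpha_8} form a chain of 5 nodes with a double edge at one end; the terminal node there is the unique long simple root (C_5). A semisimple Lie algebra decomposes uniquely as the direct sum of simple ideals, one per connected component of its Dynkin diagram, so g ≅ A_3 ⊕ C_5 (dimension 15 + 55 = 70).

type A_3 + type C_5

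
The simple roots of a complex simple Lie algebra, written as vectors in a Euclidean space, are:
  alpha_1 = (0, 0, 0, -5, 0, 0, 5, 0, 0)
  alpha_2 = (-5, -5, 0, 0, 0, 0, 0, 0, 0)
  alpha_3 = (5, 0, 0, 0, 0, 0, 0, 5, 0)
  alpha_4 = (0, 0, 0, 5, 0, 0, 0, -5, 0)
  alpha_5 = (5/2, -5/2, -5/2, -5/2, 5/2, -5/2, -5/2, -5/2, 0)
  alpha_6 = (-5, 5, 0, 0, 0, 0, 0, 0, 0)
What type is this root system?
Compute the Cartan integers a_ij = 2(alpha_i, alpha_j)/(alpha_j, alpha_j); the resulting 6x6 Cartan matrix is
[[2, 0, 0, -1, 0, 0], [0, 2, -1, 0, 0, 0], [0, -1, 2, -1, 0, -1], [-1, 0, -1, 2, 0, 0], [0, 0, 0, 0, 2, -1], [0, 0, -1, 0, -1, 2]].
All simple roots have the same length, so the diagram is simply laced. The associated Dynkin diagram is a chain of 5 nodes with one extra node attached to the third node from one end (E_6), so the type is E_6.

E_6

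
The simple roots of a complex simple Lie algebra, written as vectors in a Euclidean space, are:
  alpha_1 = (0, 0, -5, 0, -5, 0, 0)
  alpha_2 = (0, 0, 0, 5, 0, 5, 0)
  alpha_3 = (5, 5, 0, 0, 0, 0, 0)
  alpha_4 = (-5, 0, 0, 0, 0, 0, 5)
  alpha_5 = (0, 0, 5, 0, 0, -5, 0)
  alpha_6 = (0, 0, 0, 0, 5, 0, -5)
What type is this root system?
A_6 (sl(7))

Compute the Cartan integers a_ij = 2(alpha_i, alpha_j)/(alpha_j, alpha_j); the resulting 6x6 Cartan matrix is
[[2, 0, 0, 0, -1, -1], [0, 2, 0, 0, -1, 0], [0, 0, 2, -1, 0, 0], [0, 0, -1, 2, 0, -1], [-1, -1, 0, 0, 2, 0], [-1, 0, 0, -1, 0, 2]].
All simple roots have the same length, so the diagram is simply laced. The associated Dynkin diagram is a chain of 6 nodes with single edges (A_6), so the type is A_6 (the algebra sl(7)).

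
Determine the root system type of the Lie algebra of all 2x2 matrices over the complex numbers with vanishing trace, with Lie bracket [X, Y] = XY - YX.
This is sl(2), which has dimension 2^2 - 1 = 3 and rank 2 - 1 = 1 (a Cartan subalgebra is the diagonal traceless matrices). In the classification of classical Lie algebras, the special linear algebra sl(n+1) has type A_n; here n = 1, so the Dynkin diagram is a chain of 1 nodes with single edges (A_1). Hence the type is A_1.

A_1 (sl(2))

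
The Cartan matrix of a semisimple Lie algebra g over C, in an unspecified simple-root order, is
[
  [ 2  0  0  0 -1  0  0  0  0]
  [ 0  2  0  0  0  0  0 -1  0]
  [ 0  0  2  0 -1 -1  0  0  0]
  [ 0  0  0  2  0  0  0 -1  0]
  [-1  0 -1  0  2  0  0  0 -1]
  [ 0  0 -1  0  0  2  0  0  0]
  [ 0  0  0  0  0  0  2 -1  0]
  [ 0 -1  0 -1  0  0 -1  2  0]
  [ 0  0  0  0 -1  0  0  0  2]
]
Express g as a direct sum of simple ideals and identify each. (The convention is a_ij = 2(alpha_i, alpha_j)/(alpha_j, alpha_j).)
The diagram associated to this matrix has two connected components: the simple roots {alpha_2, alpha_4, alpha_7, alpha_8} form a chain of 2 nodes with a fork of two nodes at one end (D_4), and {alpha_1, alpha_3, alpha_5, alpha_6, alpha_9} form a chain of 3 nodes with a fork of two nodes at one end (D_5). A semisimple Lie algebra decomposes uniquely as the direct sum of simple ideals, one per connected component of its Dynkin diagram, so g ≅ D_4 ⊕ D_5 (dimension 28 + 45 = 73).

type D_4 + type D_5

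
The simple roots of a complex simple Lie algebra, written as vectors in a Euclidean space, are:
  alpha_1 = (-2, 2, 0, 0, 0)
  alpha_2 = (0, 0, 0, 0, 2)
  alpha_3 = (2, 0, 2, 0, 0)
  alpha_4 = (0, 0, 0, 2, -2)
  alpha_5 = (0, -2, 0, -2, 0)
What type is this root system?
B5

Compute the Cartan integers a_ij = 2(alpha_i, alpha_j)/(alpha_j, alpha_j); the resulting 5x5 Cartan matrix is
[[2, 0, -1, 0, -1], [0, 2, 0, -1, 0], [-1, 0, 2, 0, 0], [0, -2, 0, 2, -1], [-1, 0, 0, -1, 2]].
The roots have two lengths (squared-length ratio 2:1); the short ones are alpha_{2}. The associated Dynkin diagram is a chain of 5 nodes with a double edge at one end; the terminal node there is the unique short simple root (B_5), so the type is B_5 (the algebra so(11)).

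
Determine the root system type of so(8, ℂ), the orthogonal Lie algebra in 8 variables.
This is so(8) with 8 even, which has dimension 8(8-1)/2 = 28 and rank 8/2 = 4. In the classification of classical Lie algebras, the orthogonal algebra so(2n) in an even number of variables has type D_n; here n = 4, so the Dynkin diagram is a chain of 2 nodes with a fork of two nodes at one end (D_4). Hence the type is D_4.

D_4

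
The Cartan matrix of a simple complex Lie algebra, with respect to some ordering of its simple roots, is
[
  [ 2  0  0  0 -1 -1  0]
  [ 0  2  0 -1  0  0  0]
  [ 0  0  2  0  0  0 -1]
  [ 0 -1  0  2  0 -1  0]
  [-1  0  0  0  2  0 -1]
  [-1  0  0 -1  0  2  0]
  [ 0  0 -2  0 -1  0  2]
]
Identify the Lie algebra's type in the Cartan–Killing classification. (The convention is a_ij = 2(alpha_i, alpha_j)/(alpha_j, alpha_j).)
B7

The matrix has rank 7 with 2's on the diagonal. Reading the off-diagonal entries as Dynkin edges (a single edge where a_ij = a_ji = -1; a double or triple edge where a_ij * a_ji = 2 or 3), the diagram is a chain of 7 nodes with a double edge at one end; the terminal node there is the unique short simple root (B_7). One simple-root ordering that puts it in standard form is (alpha_2, alpha_4, alpha_6, alpha_1, alpha_5, alpha_7, alpha_3). So the algebra is type B_7, i.e. so(15).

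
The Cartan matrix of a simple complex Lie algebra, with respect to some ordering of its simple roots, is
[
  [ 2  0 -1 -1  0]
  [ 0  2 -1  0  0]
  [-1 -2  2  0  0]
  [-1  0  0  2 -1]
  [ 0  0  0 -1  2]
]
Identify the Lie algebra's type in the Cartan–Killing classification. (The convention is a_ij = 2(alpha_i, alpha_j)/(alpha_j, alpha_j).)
The matrix has rank 5 with 2's on the diagonal. Reading the off-diagonal entries as Dynkin edges (a single edge where a_ij = a_ji = -1; a double or triple edge where a_ij * a_ji = 2 or 3), the diagram is a chain of 5 nodes with a double edge at one end; the terminal node there is the unique short simple root (B_5). One simple-root ordering that puts it in standard form is (alpha_5, alpha_4, alpha_1, alpha_3, alpha_2). So the algebra is type B_5, i.e. so(11).

B_5 (so(11))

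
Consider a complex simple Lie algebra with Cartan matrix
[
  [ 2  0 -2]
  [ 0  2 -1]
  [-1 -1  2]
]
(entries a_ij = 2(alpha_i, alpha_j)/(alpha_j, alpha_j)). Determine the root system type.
C_3 (sp(6))

The matrix has rank 3 with 2's on the diagonal. Reading the off-diagonal entries as Dynkin edges (a single edge where a_ij = a_ji = -1; a double or triple edge where a_ij * a_ji = 2 or 3), the diagram is a chain of 3 nodes with a double edge at one end; the terminal node there is the unique long simple root (C_3). One simple-root ordering that puts it in standard form is (alpha_2, alpha_3, alpha_1). So the algebra is type C_3, i.e. sp(6).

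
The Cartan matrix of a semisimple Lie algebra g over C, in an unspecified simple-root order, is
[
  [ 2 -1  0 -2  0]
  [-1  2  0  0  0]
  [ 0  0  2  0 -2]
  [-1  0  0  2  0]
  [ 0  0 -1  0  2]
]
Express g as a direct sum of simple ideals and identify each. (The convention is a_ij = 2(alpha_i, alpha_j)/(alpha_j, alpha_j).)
B_2 + B_3

The diagram associated to this matrix has two connected components: the simple roots {alpha_3, alpha_5} form a chain of 2 nodes with a double edge at one end; the terminal node there is the unique short simple root (B_2), and {alpha_1, alpha_2, alpha_4} form a chain of 3 nodes with a double edge at one end; the terminal node there is the unique short simple root (B_3). A semisimple Lie algebra decomposes uniquely as the direct sum of simple ideals, one per connected component of its Dynkin diagram, so g ≅ B_2 ⊕ B_3 (dimension 10 + 21 = 31).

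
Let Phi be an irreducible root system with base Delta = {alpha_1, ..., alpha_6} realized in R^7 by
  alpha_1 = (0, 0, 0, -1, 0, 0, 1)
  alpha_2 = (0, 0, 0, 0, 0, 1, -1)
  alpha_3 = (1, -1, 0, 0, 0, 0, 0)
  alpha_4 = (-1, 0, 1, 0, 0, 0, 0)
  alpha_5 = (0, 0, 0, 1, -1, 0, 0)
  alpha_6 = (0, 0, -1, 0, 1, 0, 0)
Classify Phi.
Compute the Cartan integers a_ij = 2(alpha_i, alpha_j)/(alpha_j, alpha_j); the resulting 6x6 Cartan matrix is
[[2, -1, 0, 0, -1, 0], [-1, 2, 0, 0, 0, 0], [0, 0, 2, -1, 0, 0], [0, 0, -1, 2, 0, -1], [-1, 0, 0, 0, 2, -1], [0, 0, 0, -1, -1, 2]].
All simple roots have the same length, so the diagram is simply laced. The associated Dynkin diagram is a chain of 6 nodes with single edges (A_6), so the type is A_6 (the algebra sl(7)).

type A_6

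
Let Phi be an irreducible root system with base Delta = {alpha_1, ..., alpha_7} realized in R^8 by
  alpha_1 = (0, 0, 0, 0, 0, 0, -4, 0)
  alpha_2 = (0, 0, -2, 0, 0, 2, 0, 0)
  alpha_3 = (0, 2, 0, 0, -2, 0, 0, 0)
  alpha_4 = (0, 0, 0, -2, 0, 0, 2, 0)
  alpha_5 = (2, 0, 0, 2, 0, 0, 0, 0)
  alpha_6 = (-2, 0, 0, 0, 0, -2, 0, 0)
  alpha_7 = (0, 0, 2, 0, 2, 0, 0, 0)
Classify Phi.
C_7 (sp(14))

Compute the Cartan integers a_ij = 2(alpha_i, alpha_j)/(alpha_j, alpha_j); the resulting 7x7 Cartan matrix is
[[2, 0, 0, -2, 0, 0, 0], [0, 2, 0, 0, 0, -1, -1], [0, 0, 2, 0, 0, 0, -1], [-1, 0, 0, 2, -1, 0, 0], [0, 0, 0, -1, 2, -1, 0], [0, -1, 0, 0, -1, 2, 0], [0, -1, -1, 0, 0, 0, 2]].
The roots have two lengths (squared-length ratio 2:1); the short ones are alpha_{2,3,4,5,6,7}. The associated Dynkin diagram is a chain of 7 nodes with a double edge at one end; the terminal node there is the unique long simple root (C_7), so the type is C_7 (the algebra sp(14)).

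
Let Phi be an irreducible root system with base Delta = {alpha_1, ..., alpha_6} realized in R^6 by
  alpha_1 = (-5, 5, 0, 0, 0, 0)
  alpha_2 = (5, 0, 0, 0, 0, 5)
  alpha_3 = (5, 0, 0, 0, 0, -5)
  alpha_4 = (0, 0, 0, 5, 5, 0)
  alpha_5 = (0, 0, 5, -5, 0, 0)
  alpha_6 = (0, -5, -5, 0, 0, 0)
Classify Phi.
Compute the Cartan integers a_ij = 2(alpha_i, alpha_j)/(alpha_j, alpha_j); the resulting 6x6 Cartan matrix is
[[2, -1, -1, 0, 0, -1], [-1, 2, 0, 0, 0, 0], [-1, 0, 2, 0, 0, 0], [0, 0, 0, 2, -1, 0], [0, 0, 0, -1, 2, -1], [-1, 0, 0, 0, -1, 2]].
All simple roots have the same length, so the diagram is simply laced. The associated Dynkin diagram is a chain of 4 nodes with a fork of two nodes at one end (D_6), so the type is D_6 (the algebra so(12)).

type D_6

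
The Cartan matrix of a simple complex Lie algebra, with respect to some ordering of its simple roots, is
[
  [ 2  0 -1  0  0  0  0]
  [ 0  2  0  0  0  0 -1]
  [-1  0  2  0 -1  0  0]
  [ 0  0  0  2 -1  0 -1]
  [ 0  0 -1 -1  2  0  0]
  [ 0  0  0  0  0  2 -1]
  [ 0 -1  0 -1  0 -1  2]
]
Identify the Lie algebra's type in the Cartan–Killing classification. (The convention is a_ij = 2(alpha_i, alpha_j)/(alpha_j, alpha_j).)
D7

The matrix has rank 7 with 2's on the diagonal. Reading the off-diagonal entries as Dynkin edges (a single edge where a_ij = a_ji = -1; a double or triple edge where a_ij * a_ji = 2 or 3), the diagram is a chain of 5 nodes with a fork of two nodes at one end (D_7). One simple-root ordering that puts it in standard form is (alpha_1, alpha_3, alpha_5, alpha_4, alpha_7, alpha_2, alpha_6). So the algebra is type D_7, i.e. so(14).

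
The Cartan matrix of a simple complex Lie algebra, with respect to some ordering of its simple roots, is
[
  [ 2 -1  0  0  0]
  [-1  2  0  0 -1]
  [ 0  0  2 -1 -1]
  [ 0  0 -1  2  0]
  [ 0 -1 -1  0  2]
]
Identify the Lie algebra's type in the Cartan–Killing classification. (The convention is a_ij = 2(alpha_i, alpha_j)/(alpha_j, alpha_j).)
The matrix has rank 5 with 2's on the diagonal. Reading the off-diagonal entries as Dynkin edges (a single edge where a_ij = a_ji = -1; a double or triple edge where a_ij * a_ji = 2 or 3), the diagram is a chain of 5 nodes with single edges (A_5). One simple-root ordering that puts it in standard form is (alpha_4, alpha_3, alpha_5, alpha_2, alpha_1). So the algebra is type A_5, i.e. sl(6).

type A_5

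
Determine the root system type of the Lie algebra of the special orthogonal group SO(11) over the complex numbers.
B5

This is so(11) with 11 odd, which has dimension 11(11-1)/2 = 55 and rank (11-1)/2 = 5. In the classification of classical Lie algebras, the orthogonal algebra so(2n+1) in an odd number of variables has type B_n; here n = 5, so the Dynkin diagram is a chain of 5 nodes with a double edge at one end; the terminal node there is the unique short simple root (B_5). Hence the type is B_5.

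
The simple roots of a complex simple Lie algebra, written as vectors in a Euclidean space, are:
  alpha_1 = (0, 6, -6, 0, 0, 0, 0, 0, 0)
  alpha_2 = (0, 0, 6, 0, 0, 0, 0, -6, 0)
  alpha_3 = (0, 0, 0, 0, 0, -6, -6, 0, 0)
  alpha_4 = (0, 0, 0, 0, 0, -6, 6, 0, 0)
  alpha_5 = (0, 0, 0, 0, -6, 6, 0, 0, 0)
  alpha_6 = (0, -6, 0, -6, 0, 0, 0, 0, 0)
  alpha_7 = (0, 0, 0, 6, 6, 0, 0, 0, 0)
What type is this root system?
Compute the Cartan integers a_ij = 2(alpha_i, alpha_j)/(alpha_j, alpha_j); the resulting 7x7 Cartan matrix is
[[2, -1, 0, 0, 0, -1, 0], [-1, 2, 0, 0, 0, 0, 0], [0, 0, 2, 0, -1, 0, 0], [0, 0, 0, 2, -1, 0, 0], [0, 0, -1, -1, 2, 0, -1], [-1, 0, 0, 0, 0, 2, -1], [0, 0, 0, 0, -1, -1, 2]].
All simple roots have the same length, so the diagram is simply laced. The associated Dynkin diagram is a chain of 5 nodes with a fork of two nodes at one end (D_7), so the type is D_7 (the algebra so(14)).

D_7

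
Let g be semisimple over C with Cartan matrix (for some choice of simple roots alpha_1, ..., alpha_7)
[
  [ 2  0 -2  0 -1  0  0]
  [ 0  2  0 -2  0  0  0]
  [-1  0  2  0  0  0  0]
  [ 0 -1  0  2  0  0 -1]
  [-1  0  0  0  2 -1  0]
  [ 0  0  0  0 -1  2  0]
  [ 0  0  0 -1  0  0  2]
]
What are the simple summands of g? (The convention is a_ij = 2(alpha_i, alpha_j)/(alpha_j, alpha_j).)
B_4 (so(9)) ⊕ C_3 (sp(6))

The diagram associated to this matrix has two connected components: the simple roots {alpha_1, alpha_3, alpha_5, alpha_6} form a chain of 4 nodes with a double edge at one end; the terminal node there is the unique short simple root (B_4), and {alpha_2, alpha_4, alpha_7} form a chain of 3 nodes with a double edge at one end; the terminal node there is the unique long simple root (C_3). A semisimple Lie algebra decomposes uniquely as the direct sum of simple ideals, one per connected component of its Dynkin diagram, so g ≅ B_4 ⊕ C_3 (dimension 36 + 21 = 57).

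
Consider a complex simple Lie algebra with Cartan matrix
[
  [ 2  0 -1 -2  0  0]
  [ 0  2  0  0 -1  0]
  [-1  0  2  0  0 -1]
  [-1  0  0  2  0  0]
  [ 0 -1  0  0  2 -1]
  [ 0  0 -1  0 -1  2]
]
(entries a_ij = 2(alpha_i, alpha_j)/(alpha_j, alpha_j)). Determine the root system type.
type B_6

The matrix has rank 6 with 2's on the diagonal. Reading the off-diagonal entries as Dynkin edges (a single edge where a_ij = a_ji = -1; a double or triple edge where a_ij * a_ji = 2 or 3), the diagram is a chain of 6 nodes with a double edge at one end; the terminal node there is the unique short simple root (B_6). One simple-root ordering that puts it in standard form is (alpha_2, alpha_5, alpha_6, alpha_3, alpha_1, alpha_4). So the algebra is type B_6, i.e. so(13).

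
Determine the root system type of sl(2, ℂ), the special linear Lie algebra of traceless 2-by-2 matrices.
This is sl(2), which has dimension 2^2 - 1 = 3 and rank 2 - 1 = 1 (a Cartan subalgebra is the diagonal traceless matrices). In the classification of classical Lie algebras, the special linear algebra sl(n+1) has type A_n; here n = 1, so the Dynkin diagram is a chain of 1 nodes with single edges (A_1). Hence the type is A_1.

A1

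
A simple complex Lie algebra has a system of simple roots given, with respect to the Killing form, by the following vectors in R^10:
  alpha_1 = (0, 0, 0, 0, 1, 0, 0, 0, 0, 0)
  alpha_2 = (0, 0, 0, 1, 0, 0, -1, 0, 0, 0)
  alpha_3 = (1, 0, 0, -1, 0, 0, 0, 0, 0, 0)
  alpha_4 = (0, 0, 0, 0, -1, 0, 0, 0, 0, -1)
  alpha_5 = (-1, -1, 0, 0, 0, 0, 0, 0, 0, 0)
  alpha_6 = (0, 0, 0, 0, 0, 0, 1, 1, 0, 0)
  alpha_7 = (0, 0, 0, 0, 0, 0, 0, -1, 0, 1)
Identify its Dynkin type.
Compute the Cartan integers a_ij = 2(alpha_i, alpha_j)/(alpha_j, alpha_j); the resulting 7x7 Cartan matrix is
[[2, 0, 0, -1, 0, 0, 0], [0, 2, -1, 0, 0, -1, 0], [0, -1, 2, 0, -1, 0, 0], [-2, 0, 0, 2, 0, 0, -1], [0, 0, -1, 0, 2, 0, 0], [0, -1, 0, 0, 0, 2, -1], [0, 0, 0, -1, 0, -1, 2]].
The roots have two lengths (squared-length ratio 2:1); the short ones are alpha_{1}. The associated Dynkin diagram is a chain of 7 nodes with a double edge at one end; the terminal node there is the unique short simple root (B_7), so the type is B_7 (the algebra so(15)).

type B_7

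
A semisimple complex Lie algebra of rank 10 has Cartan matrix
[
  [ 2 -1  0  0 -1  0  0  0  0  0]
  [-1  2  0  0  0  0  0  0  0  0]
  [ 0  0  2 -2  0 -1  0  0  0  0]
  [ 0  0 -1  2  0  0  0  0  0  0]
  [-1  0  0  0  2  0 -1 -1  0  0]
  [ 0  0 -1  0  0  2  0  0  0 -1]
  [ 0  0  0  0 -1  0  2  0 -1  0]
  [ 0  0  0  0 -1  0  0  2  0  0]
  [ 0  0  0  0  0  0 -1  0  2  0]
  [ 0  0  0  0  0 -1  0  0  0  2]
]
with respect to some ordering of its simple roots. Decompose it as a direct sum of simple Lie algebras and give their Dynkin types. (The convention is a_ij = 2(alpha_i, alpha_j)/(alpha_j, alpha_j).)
B_4 (so(9)) ⊕ E_6

The diagram associated to this matrix has two connected components: the simple roots {alpha_3, alpha_4, alpha_6, alpha_10} form a chain of 4 nodes with a double edge at one end; the terminal node there is the unique short simple root (B_4), and {alpha_1, alpha_2, alpha_5, alpha_7, alpha_8, alpha_9} form a chain of 5 nodes with one extra node attached to the third node from one end (E_6). A semisimple Lie algebra decomposes uniquely as the direct sum of simple ideals, one per connected component of its Dynkin diagram, so g ≅ B_4 ⊕ E_6 (dimension 36 + 78 = 114).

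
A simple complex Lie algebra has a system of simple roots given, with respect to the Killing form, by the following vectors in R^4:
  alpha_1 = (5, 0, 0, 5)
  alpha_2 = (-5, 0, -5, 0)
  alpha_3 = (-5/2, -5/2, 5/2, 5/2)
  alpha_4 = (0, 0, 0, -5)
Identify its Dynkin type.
F4

Compute the Cartan integers a_ij = 2(alpha_i, alpha_j)/(alpha_j, alpha_j); the resulting 4x4 Cartan matrix is
[[2, -1, 0, -2], [-1, 2, 0, 0], [0, 0, 2, -1], [-1, 0, -1, 2]].
The roots have two lengths (squared-length ratio 2:1); the short ones are alpha_{3,4}. The associated Dynkin diagram is a chain of 4 nodes with a double edge between the middle two (F_4), so the type is F_4.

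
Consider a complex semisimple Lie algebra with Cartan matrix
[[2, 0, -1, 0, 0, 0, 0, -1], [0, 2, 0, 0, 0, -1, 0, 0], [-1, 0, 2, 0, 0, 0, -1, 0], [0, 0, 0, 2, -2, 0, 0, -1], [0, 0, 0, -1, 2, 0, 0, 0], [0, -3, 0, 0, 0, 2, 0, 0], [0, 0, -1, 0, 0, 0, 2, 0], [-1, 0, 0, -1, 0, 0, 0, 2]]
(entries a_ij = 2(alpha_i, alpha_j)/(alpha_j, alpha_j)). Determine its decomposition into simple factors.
The diagram associated to this matrix has two connected components: the simple roots {alpha_1, alpha_3, alpha_4, alpha_5, alpha_7, alpha_8} form a chain of 6 nodes with a double edge at one end; the terminal node there is the unique short simple root (B_6), and {alpha_2, alpha_6} form two nodes joined by a triple edge (G_2). A semisimple Lie algebra decomposes uniquely as the direct sum of simple ideals, one per connected component of its Dynkin diagram, so g ≅ B_6 ⊕ G_2 (dimension 78 + 14 = 92).

B_6 + G_2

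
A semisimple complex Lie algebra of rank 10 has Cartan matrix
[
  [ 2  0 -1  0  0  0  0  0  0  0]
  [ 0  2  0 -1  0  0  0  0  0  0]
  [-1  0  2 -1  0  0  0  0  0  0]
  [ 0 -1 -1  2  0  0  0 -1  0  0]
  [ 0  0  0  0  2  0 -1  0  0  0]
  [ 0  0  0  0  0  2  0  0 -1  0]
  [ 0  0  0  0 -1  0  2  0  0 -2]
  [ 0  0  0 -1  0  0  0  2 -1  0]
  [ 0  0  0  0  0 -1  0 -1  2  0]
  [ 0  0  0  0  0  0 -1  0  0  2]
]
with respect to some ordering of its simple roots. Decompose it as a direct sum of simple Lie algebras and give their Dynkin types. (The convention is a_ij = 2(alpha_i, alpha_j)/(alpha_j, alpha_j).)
The diagram associated to this matrix has two connected components: the simple roots {alpha_5, alpha_7, alpha_10} form a chain of 3 nodes with a double edge at one end; the terminal node there is the unique short simple root (B_3), and {alpha_1, alpha_2, alpha_3, alpha_4, alpha_6, alpha_8, alpha_9} form a chain of 6 nodes with one extra node attached to the third node from one end (E_7). A semisimple Lie algebra decomposes uniquely as the direct sum of simple ideals, one per connected component of its Dynkin diagram, so g ≅ B_3 ⊕ E_7 (dimension 21 + 133 = 154).

B3 + E7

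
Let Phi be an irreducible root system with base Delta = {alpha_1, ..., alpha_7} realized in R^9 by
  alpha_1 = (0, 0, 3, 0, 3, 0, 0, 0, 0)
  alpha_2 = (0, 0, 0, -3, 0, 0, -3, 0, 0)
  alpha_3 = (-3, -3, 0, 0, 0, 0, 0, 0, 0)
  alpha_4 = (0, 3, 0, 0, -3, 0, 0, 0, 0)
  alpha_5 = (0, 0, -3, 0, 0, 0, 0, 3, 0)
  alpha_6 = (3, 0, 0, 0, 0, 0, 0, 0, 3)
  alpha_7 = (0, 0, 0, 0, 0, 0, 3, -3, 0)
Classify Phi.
A_7

Compute the Cartan integers a_ij = 2(alpha_i, alpha_j)/(alpha_j, alpha_j); the resulting 7x7 Cartan matrix is
[[2, 0, 0, -1, -1, 0, 0], [0, 2, 0, 0, 0, 0, -1], [0, 0, 2, -1, 0, -1, 0], [-1, 0, -1, 2, 0, 0, 0], [-1, 0, 0, 0, 2, 0, -1], [0, 0, -1, 0, 0, 2, 0], [0, -1, 0, 0, -1, 0, 2]].
All simple roots have the same length, so the diagram is simply laced. The associated Dynkin diagram is a chain of 7 nodes with single edges (A_7), so the type is A_7 (the algebra sl(8)).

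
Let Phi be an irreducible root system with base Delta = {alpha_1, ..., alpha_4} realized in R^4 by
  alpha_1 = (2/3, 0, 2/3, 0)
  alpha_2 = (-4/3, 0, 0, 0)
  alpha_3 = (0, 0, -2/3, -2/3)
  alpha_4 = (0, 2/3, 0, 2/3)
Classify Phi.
type C_4

Compute the Cartan integers a_ij = 2(alpha_i, alpha_j)/(alpha_j, alpha_j); the resulting 4x4 Cartan matrix is
[[2, -1, -1, 0], [-2, 2, 0, 0], [-1, 0, 2, -1], [0, 0, -1, 2]].
The roots have two lengths (squared-length ratio 2:1); the short ones are alpha_{1,3,4}. The associated Dynkin diagram is a chain of 4 nodes with a double edge at one end; the terminal node there is the unique long simple root (C_4), so the type is C_4 (the algebra sp(8)).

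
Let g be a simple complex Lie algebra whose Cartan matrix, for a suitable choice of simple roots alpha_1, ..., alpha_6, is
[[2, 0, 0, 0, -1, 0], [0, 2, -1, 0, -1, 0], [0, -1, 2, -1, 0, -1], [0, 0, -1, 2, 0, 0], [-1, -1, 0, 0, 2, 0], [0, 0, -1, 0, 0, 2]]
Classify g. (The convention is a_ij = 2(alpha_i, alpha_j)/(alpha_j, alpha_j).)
type D_6

The matrix has rank 6 with 2's on the diagonal. Reading the off-diagonal entries as Dynkin edges (a single edge where a_ij = a_ji = -1; a double or triple edge where a_ij * a_ji = 2 or 3), the diagram is a chain of 4 nodes with a fork of two nodes at one end (D_6). One simple-root ordering that puts it in standard form is (alpha_1, alpha_5, alpha_2, alpha_3, alpha_6, alpha_4). So the algebra is type D_6, i.e. so(12).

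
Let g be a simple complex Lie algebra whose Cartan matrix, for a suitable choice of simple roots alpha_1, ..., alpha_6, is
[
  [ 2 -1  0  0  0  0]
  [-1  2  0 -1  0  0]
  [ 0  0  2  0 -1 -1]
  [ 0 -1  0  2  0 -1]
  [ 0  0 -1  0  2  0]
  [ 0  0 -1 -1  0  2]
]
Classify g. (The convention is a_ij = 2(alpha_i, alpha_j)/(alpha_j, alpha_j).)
The matrix has rank 6 with 2's on the diagonal. Reading the off-diagonal entries as Dynkin edges (a single edge where a_ij = a_ji = -1; a double or triple edge where a_ij * a_ji = 2 or 3), the diagram is a chain of 6 nodes with single edges (A_6). One simple-root ordering that puts it in standard form is (alpha_5, alpha_3, alpha_6, alpha_4, alpha_2, alpha_1). So the algebra is type A_6, i.e. sl(7).

A_6 (sl(7))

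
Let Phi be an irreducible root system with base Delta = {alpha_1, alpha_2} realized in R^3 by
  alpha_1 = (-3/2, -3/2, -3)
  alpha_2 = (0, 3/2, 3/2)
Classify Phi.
G_2

Compute the Cartan integers a_ij = 2(alpha_i, alpha_j)/(alpha_j, alpha_j); the resulting 2x2 Cartan matrix is
[[2, -3], [-1, 2]].
The roots have two lengths (squared-length ratio 3:1); the short ones are alpha_{2}. The associated Dynkin diagram is two nodes joined by a triple edge (G_2), so the type is G_2.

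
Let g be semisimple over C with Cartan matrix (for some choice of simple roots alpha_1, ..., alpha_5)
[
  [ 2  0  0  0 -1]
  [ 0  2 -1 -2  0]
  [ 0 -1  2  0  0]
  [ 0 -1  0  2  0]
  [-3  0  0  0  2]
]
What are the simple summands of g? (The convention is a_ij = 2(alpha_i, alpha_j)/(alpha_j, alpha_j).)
The diagram associated to this matrix has two connected components: the simple roots {alpha_2, alpha_3, alpha_4} form a chain of 3 nodes with a double edge at one end; the terminal node there is the unique short simple root (B_3), and {alpha_1, alpha_5} form two nodes joined by a triple edge (G_2). A semisimple Lie algebra decomposes uniquely as the direct sum of simple ideals, one per connected component of its Dynkin diagram, so g ≅ B_3 ⊕ G_2 (dimension 21 + 14 = 35).

B_3 ⊕ G_2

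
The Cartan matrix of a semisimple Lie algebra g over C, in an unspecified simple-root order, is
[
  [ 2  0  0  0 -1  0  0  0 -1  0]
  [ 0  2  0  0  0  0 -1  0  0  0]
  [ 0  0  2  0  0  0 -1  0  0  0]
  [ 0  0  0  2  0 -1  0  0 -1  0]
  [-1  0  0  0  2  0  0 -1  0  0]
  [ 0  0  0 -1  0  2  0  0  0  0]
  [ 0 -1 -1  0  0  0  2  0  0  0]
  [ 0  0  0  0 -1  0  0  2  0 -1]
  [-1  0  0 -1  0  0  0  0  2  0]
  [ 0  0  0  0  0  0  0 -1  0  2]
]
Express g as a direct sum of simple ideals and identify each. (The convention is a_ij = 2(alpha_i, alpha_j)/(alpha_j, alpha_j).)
type A_3 ⊕ type A_7

The diagram associated to this matrix has two connected components: the simple roots {alpha_2, alpha_3, alpha_7} form a chain of 3 nodes with single edges (A_3), and {alpha_1, alpha_4, alpha_5, alpha_6, alpha_8, alpha_9, alpha_10} form a chain of 7 nodes with single edges (A_7). A semisimple Lie algebra decomposes uniquely as the direct sum of simple ideals, one per connected component of its Dynkin diagram, so g ≅ A_3 ⊕ A_7 (dimension 15 + 63 = 78).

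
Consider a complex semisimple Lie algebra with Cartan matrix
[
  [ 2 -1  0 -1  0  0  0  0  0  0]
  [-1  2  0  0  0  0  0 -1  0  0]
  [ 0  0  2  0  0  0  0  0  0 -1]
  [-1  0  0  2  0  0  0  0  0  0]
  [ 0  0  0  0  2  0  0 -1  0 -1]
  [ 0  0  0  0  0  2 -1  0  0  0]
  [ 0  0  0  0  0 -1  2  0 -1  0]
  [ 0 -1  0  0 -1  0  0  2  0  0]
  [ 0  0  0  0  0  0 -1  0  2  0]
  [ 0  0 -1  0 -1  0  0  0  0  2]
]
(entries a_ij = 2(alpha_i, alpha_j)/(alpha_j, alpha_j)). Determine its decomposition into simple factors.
A_3 ⊕ A_7

The diagram associated to this matrix has two connected components: the simple roots {alpha_6, alpha_7, alpha_9} form a chain of 3 nodes with single edges (A_3), and {alpha_1, alpha_2, alpha_3, alpha_4, alpha_5, alpha_8, alpha_10} form a chain of 7 nodes with single edges (A_7). A semisimple Lie algebra decomposes uniquely as the direct sum of simple ideals, one per connected component of its Dynkin diagram, so g ≅ A_3 ⊕ A_7 (dimension 15 + 63 = 78).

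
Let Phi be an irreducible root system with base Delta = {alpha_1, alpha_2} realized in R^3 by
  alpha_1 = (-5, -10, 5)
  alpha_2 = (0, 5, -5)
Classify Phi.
Compute the Cartan integers a_ij = 2(alpha_i, alpha_j)/(alpha_j, alpha_j); the resulting 2x2 Cartan matrix is
[[2, -3], [-1, 2]].
The roots have two lengths (squared-length ratio 3:1); the short ones are alpha_{2}. The associated Dynkin diagram is two nodes joined by a triple edge (G_2), so the type is G_2.

G2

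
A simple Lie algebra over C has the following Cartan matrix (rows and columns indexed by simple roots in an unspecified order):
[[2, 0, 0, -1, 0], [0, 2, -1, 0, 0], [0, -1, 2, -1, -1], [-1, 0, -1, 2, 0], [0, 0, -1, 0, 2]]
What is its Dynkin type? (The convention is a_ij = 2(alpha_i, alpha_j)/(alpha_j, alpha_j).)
The matrix has rank 5 with 2's on the diagonal. Reading the off-diagonal entries as Dynkin edges (a single edge where a_ij = a_ji = -1; a double or triple edge where a_ij * a_ji = 2 or 3), the diagram is a chain of 3 nodes with a fork of two nodes at one end (D_5). One simple-root ordering that puts it in standard form is (alpha_1, alpha_4, alpha_3, alpha_5, alpha_2). So the algebra is type D_5, i.e. so(10).

D_5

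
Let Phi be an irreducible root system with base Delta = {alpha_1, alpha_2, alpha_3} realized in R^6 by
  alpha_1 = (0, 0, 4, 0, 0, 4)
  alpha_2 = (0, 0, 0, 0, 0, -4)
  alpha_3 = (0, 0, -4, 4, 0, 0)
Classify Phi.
B3

Compute the Cartan integers a_ij = 2(alpha_i, alpha_j)/(alpha_j, alpha_j); the resulting 3x3 Cartan matrix is
[[2, -2, -1], [-1, 2, 0], [-1, 0, 2]].
The roots have two lengths (squared-length ratio 2:1); the short ones are alpha_{2}. The associated Dynkin diagram is a chain of 3 nodes with a double edge at one end; the terminal node there is the unique short simple root (B_3), so the type is B_3 (the algebra so(7)).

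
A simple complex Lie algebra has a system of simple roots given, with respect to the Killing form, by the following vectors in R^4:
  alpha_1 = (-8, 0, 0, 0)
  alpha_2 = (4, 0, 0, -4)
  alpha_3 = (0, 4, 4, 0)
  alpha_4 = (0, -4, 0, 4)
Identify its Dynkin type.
C4

Compute the Cartan integers a_ij = 2(alpha_i, alpha_j)/(alpha_j, alpha_j); the resulting 4x4 Cartan matrix is
[[2, -2, 0, 0], [-1, 2, 0, -1], [0, 0, 2, -1], [0, -1, -1, 2]].
The roots have two lengths (squared-length ratio 2:1); the short ones are alpha_{2,3,4}. The associated Dynkin diagram is a chain of 4 nodes with a double edge at one end; the terminal node there is the unique long simple root (C_4), so the type is C_4 (the algebra sp(8)).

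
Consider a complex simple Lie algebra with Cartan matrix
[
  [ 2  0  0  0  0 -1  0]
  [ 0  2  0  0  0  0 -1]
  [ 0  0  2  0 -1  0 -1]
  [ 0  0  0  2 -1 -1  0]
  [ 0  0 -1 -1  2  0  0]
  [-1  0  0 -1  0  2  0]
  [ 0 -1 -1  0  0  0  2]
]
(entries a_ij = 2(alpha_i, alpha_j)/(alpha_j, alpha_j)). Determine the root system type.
The matrix has rank 7 with 2's on the diagonal. Reading the off-diagonal entries as Dynkin edges (a single edge where a_ij = a_ji = -1; a double or triple edge where a_ij * a_ji = 2 or 3), the diagram is a chain of 7 nodes with single edges (A_7). One simple-root ordering that puts it in standard form is (alpha_1, alpha_6, alpha_4, alpha_5, alpha_3, alpha_7, alpha_2). So the algebra is type A_7, i.e. sl(8).

A7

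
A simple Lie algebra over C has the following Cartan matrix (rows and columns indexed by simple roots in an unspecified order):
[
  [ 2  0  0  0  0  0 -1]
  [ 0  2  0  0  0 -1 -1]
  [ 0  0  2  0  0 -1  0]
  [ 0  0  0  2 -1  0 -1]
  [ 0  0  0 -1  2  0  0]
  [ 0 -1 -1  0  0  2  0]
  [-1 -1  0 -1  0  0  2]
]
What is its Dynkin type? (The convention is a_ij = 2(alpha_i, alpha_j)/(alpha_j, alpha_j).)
The matrix has rank 7 with 2's on the diagonal. Reading the off-diagonal entries as Dynkin edges (a single edge where a_ij = a_ji = -1; a double or triple edge where a_ij * a_ji = 2 or 3), the diagram is a chain of 6 nodes with one extra node attached to the third node from one end (E_7). One simple-root ordering that puts it in standard form is (alpha_5, alpha_1, alpha_4, alpha_7, alpha_2, alpha_6, alpha_3). So the algebra is type E_7.

E_7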